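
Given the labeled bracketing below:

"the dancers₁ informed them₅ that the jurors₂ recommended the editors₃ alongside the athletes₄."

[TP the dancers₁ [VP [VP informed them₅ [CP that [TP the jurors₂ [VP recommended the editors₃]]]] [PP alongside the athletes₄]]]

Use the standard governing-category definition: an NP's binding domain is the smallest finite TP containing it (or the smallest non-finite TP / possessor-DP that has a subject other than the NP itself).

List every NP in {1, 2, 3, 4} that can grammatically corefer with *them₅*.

*them* is a pronoun, so Principle B applies: it must be free in its binding domain.
Binding domain of *them₅*: the matrix TP, whose subject is the dancers₁.
*the dancers₁* c-commands the pronoun within its binding domain → coindexation would violate Principle B.
*the jurors₂*: the pronoun c-commands this R-expression → coindexation would violate Principle C on *the jurors₂*.
*the editors₃*: the pronoun c-commands this R-expression → coindexation would violate Principle C on *the editors₃*.
*the athletes₄* and the pronoun do not c-command one another → neither Principle B nor Principle C is at stake; coindexation permitted.

{4}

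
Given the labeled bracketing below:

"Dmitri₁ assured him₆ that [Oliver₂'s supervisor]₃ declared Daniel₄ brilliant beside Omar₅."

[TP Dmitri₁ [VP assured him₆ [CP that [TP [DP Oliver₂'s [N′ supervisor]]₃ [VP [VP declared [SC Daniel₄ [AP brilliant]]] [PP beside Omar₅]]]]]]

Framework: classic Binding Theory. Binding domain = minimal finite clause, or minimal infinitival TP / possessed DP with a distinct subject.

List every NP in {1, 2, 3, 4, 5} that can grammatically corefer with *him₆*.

none

*him* is a pronoun, so Principle B applies: it must be free in its binding domain.
Binding domain of *him₆*: the matrix TP, whose subject is Dmitri₁.
*Dmitri₁* c-commands the pronoun within its binding domain → coindexation would violate Principle B.
*Oliver₂*: the pronoun c-commands this R-expression → coindexation would violate Principle C on *Oliver₂*.
*[Oliver₂'s supervisor]₃*: the pronoun c-commands this R-expression → coindexation would violate Principle C on *[Oliver₂'s supervisor]₃*.
*Daniel₄*: the pronoun c-commands this R-expression → coindexation would violate Principle C on *Daniel₄*.
*Omar₅*: the pronoun c-commands this R-expression → coindexation would violate Principle C on *Omar₅*.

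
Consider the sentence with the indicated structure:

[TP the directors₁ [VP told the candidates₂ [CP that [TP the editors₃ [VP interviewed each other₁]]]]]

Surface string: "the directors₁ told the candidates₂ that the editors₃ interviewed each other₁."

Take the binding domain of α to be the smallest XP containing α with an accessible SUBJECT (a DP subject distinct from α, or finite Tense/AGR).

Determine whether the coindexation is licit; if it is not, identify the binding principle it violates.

Principle A

The two coindexed NPs are *the directors₁* and *each other₁*.
*each other₁* is an anaphor. Principle A requires it to be bound within its binding domain — the embedded TP, whose subject is the editors₃.
Within that domain it is c-commanded by *the editors₃*, which does not share its index.
*the directors₁* does c-command the anaphor, but from outside its binding domain.
The anaphor is unbound in its domain → Principle A violation.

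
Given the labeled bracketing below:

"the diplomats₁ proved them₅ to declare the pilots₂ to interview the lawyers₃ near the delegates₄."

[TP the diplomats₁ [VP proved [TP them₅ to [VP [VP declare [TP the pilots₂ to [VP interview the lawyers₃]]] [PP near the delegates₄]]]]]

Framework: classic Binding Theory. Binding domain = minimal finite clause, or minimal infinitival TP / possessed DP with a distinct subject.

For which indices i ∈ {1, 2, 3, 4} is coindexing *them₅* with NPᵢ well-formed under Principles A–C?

none

*them* is a pronoun, so Principle B applies: it must be free in its binding domain.
Binding domain of *them₅*: the matrix TP, whose subject is the diplomats₁.
*the diplomats₁* c-commands the pronoun within its binding domain → coindexation would violate Principle B.
*the pilots₂*: the pronoun c-commands this R-expression → coindexation would violate Principle C on *the pilots₂*.
*the lawyers₃*: the pronoun c-commands this R-expression → coindexation would violate Principle C on *the lawyers₃*.
*the delegates₄*: the pronoun c-commands this R-expression → coindexation would violate Principle C on *the delegates₄*.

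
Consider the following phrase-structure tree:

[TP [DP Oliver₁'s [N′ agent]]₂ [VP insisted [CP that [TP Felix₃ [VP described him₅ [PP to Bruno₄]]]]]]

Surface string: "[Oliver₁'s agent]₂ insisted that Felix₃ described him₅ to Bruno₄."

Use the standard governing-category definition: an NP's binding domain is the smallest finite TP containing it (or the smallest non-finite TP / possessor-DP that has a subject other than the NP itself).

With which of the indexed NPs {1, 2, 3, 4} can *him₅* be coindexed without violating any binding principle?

{1, 2}

*him* is a pronoun, so Principle B applies: it must be free in its binding domain.
Binding domain of *him₅*: the embedded TP, whose subject is Felix₃.
*Oliver₁* and the pronoun do not c-command one another → neither Principle B nor Principle C is at stake; coindexation permitted.
*[Oliver₁'s agent]₂* c-commands the pronoun but from outside its binding domain, and is not c-commanded by it → coindexation permitted.
*Felix₃* c-commands the pronoun within its binding domain → coindexation would violate Principle B.
*Bruno₄*: the pronoun c-commands this R-expression → coindexation would violate Principle C on *Bruno₄*.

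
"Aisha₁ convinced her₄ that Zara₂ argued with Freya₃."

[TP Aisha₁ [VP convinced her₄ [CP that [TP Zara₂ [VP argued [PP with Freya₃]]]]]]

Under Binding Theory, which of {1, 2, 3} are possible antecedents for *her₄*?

none

*her* is a pronoun, so Principle B applies: it must be free in its binding domain.
Binding domain of *her₄*: the matrix TP, whose subject is Aisha₁.
*Aisha₁* c-commands the pronoun within its binding domain → coindexation would violate Principle B.
*Zara₂*: the pronoun c-commands this R-expression → coindexation would violate Principle C on *Zara₂*.
*Freya₃*: the pronoun c-commands this R-expression → coindexation would violate Principle C on *Freya₃*.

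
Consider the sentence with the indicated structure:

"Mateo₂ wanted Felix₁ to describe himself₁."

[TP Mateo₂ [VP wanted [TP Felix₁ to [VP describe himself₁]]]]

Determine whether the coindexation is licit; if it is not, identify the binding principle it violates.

The two coindexed NPs are *Felix₁* and *himself₁*.
*himself₁* is an anaphor; its binding domain is the embedded TP, whose subject is Felix₁. *Felix₁* c-commands it within that domain and shares its index, so Principle A is satisfied.
*Felix₁* is an R-expression; *himself₁* does not c-command it, and no other NP shares its index, so Principle C is satisfied.
All principles are respected.

grammatical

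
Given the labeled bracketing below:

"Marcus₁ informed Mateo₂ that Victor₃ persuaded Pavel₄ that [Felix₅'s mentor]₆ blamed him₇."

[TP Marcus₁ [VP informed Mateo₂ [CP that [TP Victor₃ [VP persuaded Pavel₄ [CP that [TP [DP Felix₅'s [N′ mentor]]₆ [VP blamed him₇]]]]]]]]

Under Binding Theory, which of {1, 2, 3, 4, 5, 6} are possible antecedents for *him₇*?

{1, 2, 3, 4, 5}

*him* is a pronoun, so Principle B applies: it must be free in its binding domain.
Binding domain of *him₇*: the embedded TP, whose subject is [Felix₅'s mentor]₆.
*Marcus₁* c-commands the pronoun but from outside its binding domain, and is not c-commanded by it → coindexation permitted.
*Mateo₂* c-commands the pronoun but from outside its binding domain, and is not c-commanded by it → coindexation permitted.
*Victor₃* c-commands the pronoun but from outside its binding domain, and is not c-commanded by it → coindexation permitted.
*Pavel₄* c-commands the pronoun but from outside its binding domain, and is not c-commanded by it → coindexation permitted.
*Felix₅* and the pronoun do not c-command one another → neither Principle B nor Principle C is at stake; coindexation permitted.
*[Felix₅'s mentor]₆* c-commands the pronoun within its binding domain → coindexation would violate Principle B.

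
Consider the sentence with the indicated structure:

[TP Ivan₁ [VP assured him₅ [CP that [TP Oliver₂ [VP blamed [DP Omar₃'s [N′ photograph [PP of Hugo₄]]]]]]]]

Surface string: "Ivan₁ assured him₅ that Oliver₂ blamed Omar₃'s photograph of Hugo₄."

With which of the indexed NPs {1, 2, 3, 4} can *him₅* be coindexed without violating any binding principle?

*him* is a pronoun, so Principle B applies: it must be free in its binding domain.
Binding domain of *him₅*: the matrix TP, whose subject is Ivan₁.
*Ivan₁* c-commands the pronoun within its binding domain → coindexation would violate Principle B.
*Oliver₂*: the pronoun c-commands this R-expression → coindexation would violate Principle C on *Oliver₂*.
*Omar₃*: the pronoun c-commands this R-expression → coindexation would violate Principle C on *Omar₃*.
*Hugo₄*: the pronoun c-commands this R-expression → coindexation would violate Principle C on *Hugo₄*.

none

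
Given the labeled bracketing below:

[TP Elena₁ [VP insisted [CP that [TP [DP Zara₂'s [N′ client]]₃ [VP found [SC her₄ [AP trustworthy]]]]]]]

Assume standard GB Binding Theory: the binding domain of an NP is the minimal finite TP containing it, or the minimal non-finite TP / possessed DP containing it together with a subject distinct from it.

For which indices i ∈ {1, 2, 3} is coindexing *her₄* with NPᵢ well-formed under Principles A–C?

{1, 2}

*her* is a pronoun, so Principle B applies: it must be free in its binding domain.
Binding domain of *her₄*: the embedded TP, whose subject is [Zara₂'s client]₃.
*Elena₁* c-commands the pronoun but from outside its binding domain, and is not c-commanded by it → coindexation permitted.
*Zara₂* and the pronoun do not c-command one another → neither Principle B nor Principle C is at stake; coindexation permitted.
*[Zara₂'s client]₃* c-commands the pronoun within its binding domain → coindexation would violate Principle B.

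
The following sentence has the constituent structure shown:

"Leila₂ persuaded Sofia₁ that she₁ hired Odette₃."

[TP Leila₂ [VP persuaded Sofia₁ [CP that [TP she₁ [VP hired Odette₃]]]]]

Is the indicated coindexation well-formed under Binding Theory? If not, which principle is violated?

The two coindexed NPs are *Sofia₁* and *she₁*.
*she₁* is a pronoun; nothing c-commands it within its binding domain (the embedded TP.), so Principle B holds trivially.
*Sofia₁* is an R-expression; *she₁* does not c-command it, and no other NP shares its index, so Principle C is satisfied.
All principles are respected.

grammatical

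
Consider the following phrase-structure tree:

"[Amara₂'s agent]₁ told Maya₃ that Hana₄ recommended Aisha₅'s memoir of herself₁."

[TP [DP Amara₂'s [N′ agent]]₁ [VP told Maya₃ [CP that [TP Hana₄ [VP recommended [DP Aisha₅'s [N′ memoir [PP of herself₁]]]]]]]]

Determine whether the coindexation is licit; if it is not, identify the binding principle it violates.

Principle A

The two coindexed NPs are *[Amara₂'s agent]₁* and *herself₁*.
*herself₁* is an anaphor. Principle A requires it to be bound within its binding domain — the possessed DP, whose subject is Aisha₅.
Within that domain it is c-commanded by *Aisha₅*, which does not share its index.
*[Amara₂'s agent]₁* does c-command the anaphor, but from outside its binding domain.
The anaphor is unbound in its domain → Principle A violation.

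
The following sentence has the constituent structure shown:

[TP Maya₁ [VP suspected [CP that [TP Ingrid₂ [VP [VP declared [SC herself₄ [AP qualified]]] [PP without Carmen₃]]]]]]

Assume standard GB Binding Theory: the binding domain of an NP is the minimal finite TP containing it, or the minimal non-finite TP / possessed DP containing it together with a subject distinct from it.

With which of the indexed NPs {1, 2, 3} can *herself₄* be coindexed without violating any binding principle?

{2}

*herself* is an anaphor, so Principle A applies: it must be bound in its binding domain.
Binding domain of *herself₄*: the embedded TP, whose subject is Ingrid₂.
*Maya₁* c-commands the anaphor but is outside its binding domain → cannot satisfy Principle A.
*Ingrid₂* c-commands the anaphor within its binding domain → licit binder.
*Carmen₃* does not c-command the anaphor → cannot bind it.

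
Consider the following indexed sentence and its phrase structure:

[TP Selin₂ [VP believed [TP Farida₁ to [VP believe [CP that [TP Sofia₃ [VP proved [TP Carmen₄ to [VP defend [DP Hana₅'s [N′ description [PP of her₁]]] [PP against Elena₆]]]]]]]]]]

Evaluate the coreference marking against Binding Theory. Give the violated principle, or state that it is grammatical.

grammatical

The two coindexed NPs are *Farida₁* and *her₁*.
*her₁* is a pronoun; its binding domain is the possessed DP, whose subject is Hana₅. Within that domain it is c-commanded only by *Hana₅*, which carries a different index — the pronoun is free locally, so Principle B holds.
*Farida₁* is an R-expression; *her₁* does not c-command it, and no other NP shares its index, so Principle C is satisfied.
All principles are respected.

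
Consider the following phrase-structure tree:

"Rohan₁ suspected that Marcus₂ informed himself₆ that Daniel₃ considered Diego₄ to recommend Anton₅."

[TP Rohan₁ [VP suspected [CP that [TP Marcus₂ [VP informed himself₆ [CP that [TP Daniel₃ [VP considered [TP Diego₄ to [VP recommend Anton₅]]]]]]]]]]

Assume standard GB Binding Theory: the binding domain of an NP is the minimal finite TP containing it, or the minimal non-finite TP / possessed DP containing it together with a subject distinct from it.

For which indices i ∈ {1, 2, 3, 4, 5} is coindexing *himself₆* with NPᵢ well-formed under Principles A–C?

{2}

*himself* is an anaphor, so Principle A applies: it must be bound in its binding domain.
Binding domain of *himself₆*: the embedded TP, whose subject is Marcus₂.
*Rohan₁* c-commands the anaphor but is outside its binding domain → cannot satisfy Principle A.
*Marcus₂* c-commands the anaphor within its binding domain → licit binder.
*Daniel₃* does not c-command the anaphor → cannot bind it.
*Diego₄* does not c-command the anaphor → cannot bind it.
*Anton₅* does not c-command the anaphor → cannot bind it.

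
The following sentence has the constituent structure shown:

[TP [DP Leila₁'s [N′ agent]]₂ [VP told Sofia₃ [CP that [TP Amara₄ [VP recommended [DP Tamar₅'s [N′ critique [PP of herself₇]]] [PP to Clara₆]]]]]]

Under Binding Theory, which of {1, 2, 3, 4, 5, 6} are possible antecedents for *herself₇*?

{5}

*herself* is an anaphor, so Principle A applies: it must be bound in its binding domain.
Binding domain of *herself₇*: the possessed DP, whose subject is Tamar₅.
*Leila₁* does not c-command the anaphor → cannot bind it.
*[Leila₁'s agent]₂* c-commands the anaphor but is outside its binding domain → cannot satisfy Principle A.
*Sofia₃* c-commands the anaphor but is outside its binding domain → cannot satisfy Principle A.
*Amara₄* c-commands the anaphor but is outside its binding domain → cannot satisfy Principle A.
*Tamar₅* c-commands the anaphor within its binding domain → licit binder.
*Clara₆* does not c-command the anaphor → cannot bind it.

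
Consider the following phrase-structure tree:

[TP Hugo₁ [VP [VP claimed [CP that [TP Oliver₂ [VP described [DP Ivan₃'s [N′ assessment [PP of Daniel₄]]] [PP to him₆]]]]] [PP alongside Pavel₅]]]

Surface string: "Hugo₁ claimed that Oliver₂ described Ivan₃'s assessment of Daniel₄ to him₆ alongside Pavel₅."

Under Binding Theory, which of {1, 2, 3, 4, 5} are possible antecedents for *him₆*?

*him* is a pronoun, so Principle B applies: it must be free in its binding domain.
Binding domain of *him₆*: the embedded TP, whose subject is Oliver₂.
*Hugo₁* c-commands the pronoun but from outside its binding domain, and is not c-commanded by it → coindexation permitted.
*Oliver₂* c-commands the pronoun within its binding domain → coindexation would violate Principle B.
*Ivan₃* and the pronoun do not c-command one another → neither Principle B nor Principle C is at stake; coindexation permitted.
*Daniel₄* and the pronoun do not c-command one another → neither Principle B nor Principle C is at stake; coindexation permitted.
*Pavel₅* and the pronoun do not c-command one another → neither Principle B nor Principle C is at stake; coindexation permitted.

{1, 3, 4, 5}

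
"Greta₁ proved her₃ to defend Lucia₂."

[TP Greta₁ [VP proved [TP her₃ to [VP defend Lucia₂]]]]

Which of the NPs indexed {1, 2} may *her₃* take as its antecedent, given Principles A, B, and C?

none

*her* is a pronoun, so Principle B applies: it must be free in its binding domain.
Binding domain of *her₃*: the matrix TP, whose subject is Greta₁.
*Greta₁* c-commands the pronoun within its binding domain → coindexation would violate Principle B.
*Lucia₂*: the pronoun c-commands this R-expression → coindexation would violate Principle C on *Lucia₂*.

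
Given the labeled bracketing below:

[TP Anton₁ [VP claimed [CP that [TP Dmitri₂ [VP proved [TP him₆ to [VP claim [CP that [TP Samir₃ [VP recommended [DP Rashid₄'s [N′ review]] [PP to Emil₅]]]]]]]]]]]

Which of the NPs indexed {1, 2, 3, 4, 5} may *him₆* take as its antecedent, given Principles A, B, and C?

{1}

*him* is a pronoun, so Principle B applies: it must be free in its binding domain.
Binding domain of *him₆*: the embedded TP, whose subject is Dmitri₂.
*Anton₁* c-commands the pronoun but from outside its binding domain, and is not c-commanded by it → coindexation permitted.
*Dmitri₂* c-commands the pronoun within its binding domain → coindexation would violate Principle B.
*Samir₃*: the pronoun c-commands this R-expression → coindexation would violate Principle C on *Samir₃*.
*Rashid₄*: the pronoun c-commands this R-expression → coindexation would violate Principle C on *Rashid₄*.
*Emil₅*: the pronoun c-commands this R-expression → coindexation would violate Principle C on *Emil₅*.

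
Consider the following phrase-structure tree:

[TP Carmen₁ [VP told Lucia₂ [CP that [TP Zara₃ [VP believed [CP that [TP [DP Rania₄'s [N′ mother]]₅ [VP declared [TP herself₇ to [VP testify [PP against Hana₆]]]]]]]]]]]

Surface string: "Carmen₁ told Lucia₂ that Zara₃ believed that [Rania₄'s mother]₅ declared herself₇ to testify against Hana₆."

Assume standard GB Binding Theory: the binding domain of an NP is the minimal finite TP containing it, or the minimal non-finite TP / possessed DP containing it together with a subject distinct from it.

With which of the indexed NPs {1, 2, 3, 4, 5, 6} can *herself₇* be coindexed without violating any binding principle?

*herself* is an anaphor, so Principle A applies: it must be bound in its binding domain.
Binding domain of *herself₇*: the embedded TP, whose subject is [Rania₄'s mother]₅.
*Carmen₁* c-commands the anaphor but is outside its binding domain → cannot satisfy Principle A.
*Lucia₂* c-commands the anaphor but is outside its binding domain → cannot satisfy Principle A.
*Zara₃* c-commands the anaphor but is outside its binding domain → cannot satisfy Principle A.
*Rania₄* does not c-command the anaphor → cannot bind it.
*[Rania₄'s mother]₅* c-commands the anaphor within its binding domain → licit binder.
*Hana₆* does not c-command the anaphor → cannot bind it.

{5}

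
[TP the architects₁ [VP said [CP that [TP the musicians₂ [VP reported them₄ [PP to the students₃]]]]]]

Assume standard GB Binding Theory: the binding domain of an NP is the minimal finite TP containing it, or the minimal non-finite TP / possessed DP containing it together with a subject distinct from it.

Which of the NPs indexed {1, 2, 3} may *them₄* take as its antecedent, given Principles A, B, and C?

{1}

*them* is a pronoun, so Principle B applies: it must be free in its binding domain.
Binding domain of *them₄*: the embedded TP, whose subject is the musicians₂.
*the architects₁* c-commands the pronoun but from outside its binding domain, and is not c-commanded by it → coindexation permitted.
*the musicians₂* c-commands the pronoun within its binding domain → coindexation would violate Principle B.
*the students₃*: the pronoun c-commands this R-expression → coindexation would violate Principle C on *the students₃*.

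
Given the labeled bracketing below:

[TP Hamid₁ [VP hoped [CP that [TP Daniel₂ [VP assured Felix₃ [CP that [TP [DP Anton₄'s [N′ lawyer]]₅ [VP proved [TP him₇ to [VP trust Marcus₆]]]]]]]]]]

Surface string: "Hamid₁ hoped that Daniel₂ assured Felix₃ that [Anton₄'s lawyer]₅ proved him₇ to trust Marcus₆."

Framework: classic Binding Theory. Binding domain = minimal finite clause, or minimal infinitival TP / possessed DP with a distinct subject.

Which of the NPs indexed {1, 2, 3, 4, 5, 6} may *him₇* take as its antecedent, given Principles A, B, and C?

{1, 2, 3, 4}

*him* is a pronoun, so Principle B applies: it must be free in its binding domain.
Binding domain of *him₇*: the embedded TP, whose subject is [Anton₄'s lawyer]₅.
*Hamid₁* c-commands the pronoun but from outside its binding domain, and is not c-commanded by it → coindexation permitted.
*Daniel₂* c-commands the pronoun but from outside its binding domain, and is not c-commanded by it → coindexation permitted.
*Felix₃* c-commands the pronoun but from outside its binding domain, and is not c-commanded by it → coindexation permitted.
*Anton₄* and the pronoun do not c-command one another → neither Principle B nor Principle C is at stake; coindexation permitted.
*[Anton₄'s lawyer]₅* c-commands the pronoun within its binding domain → coindexation would violate Principle B.
*Marcus₆*: the pronoun c-commands this R-expression → coindexation would violate Principle C on *Marcus₆*.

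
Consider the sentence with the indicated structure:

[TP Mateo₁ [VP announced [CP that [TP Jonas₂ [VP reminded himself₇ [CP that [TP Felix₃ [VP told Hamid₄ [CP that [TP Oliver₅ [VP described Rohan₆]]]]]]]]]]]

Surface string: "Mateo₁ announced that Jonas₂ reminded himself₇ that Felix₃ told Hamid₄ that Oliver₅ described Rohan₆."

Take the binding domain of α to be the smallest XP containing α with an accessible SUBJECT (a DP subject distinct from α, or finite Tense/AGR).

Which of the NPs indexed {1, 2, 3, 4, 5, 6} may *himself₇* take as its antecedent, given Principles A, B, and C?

*himself* is an anaphor, so Principle A applies: it must be bound in its binding domain.
Binding domain of *himself₇*: the embedded TP, whose subject is Jonas₂.
*Mateo₁* c-commands the anaphor but is outside its binding domain → cannot satisfy Principle A.
*Jonas₂* c-commands the anaphor within its binding domain → licit binder.
*Felix₃* does not c-command the anaphor → cannot bind it.
*Hamid₄* does not c-command the anaphor → cannot bind it.
*Oliver₅* does not c-command the anaphor → cannot bind it.
*Rohan₆* does not c-command the anaphor → cannot bind it.

{2}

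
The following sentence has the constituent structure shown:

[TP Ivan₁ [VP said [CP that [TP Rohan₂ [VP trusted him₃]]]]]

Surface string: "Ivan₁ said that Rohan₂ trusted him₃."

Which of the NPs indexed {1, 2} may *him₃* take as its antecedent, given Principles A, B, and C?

{1}

*him* is a pronoun, so Principle B applies: it must be free in its binding domain.
Binding domain of *him₃*: the embedded TP, whose subject is Rohan₂.
*Ivan₁* c-commands the pronoun but from outside its binding domain, and is not c-commanded by it → coindexation permitted.
*Rohan₂* c-commands the pronoun within its binding domain → coindexation would violate Principle B.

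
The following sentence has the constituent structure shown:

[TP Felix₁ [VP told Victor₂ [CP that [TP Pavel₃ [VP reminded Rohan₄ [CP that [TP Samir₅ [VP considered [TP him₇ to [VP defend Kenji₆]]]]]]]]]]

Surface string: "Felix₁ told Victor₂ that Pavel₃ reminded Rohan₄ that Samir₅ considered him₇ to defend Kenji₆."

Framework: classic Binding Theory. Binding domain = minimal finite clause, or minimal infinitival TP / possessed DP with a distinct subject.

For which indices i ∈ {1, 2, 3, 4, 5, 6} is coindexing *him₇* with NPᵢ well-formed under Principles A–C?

{1, 2, 3, 4}

*him* is a pronoun, so Principle B applies: it must be free in its binding domain.
Binding domain of *him₇*: the embedded TP, whose subject is Samir₅.
*Felix₁* c-commands the pronoun but from outside its binding domain, and is not c-commanded by it → coindexation permitted.
*Victor₂* c-commands the pronoun but from outside its binding domain, and is not c-commanded by it → coindexation permitted.
*Pavel₃* c-commands the pronoun but from outside its binding domain, and is not c-commanded by it → coindexation permitted.
*Rohan₄* c-commands the pronoun but from outside its binding domain, and is not c-commanded by it → coindexation permitted.
*Samir₅* c-commands the pronoun within its binding domain → coindexation would violate Principle B.
*Kenji₆*: the pronoun c-commands this R-expression → coindexation would violate Principle C on *Kenji₆*.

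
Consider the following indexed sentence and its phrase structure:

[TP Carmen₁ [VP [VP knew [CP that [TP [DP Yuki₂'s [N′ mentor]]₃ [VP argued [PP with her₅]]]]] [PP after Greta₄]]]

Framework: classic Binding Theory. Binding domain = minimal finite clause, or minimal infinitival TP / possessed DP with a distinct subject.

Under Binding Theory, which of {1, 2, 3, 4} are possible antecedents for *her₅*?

*her* is a pronoun, so Principle B applies: it must be free in its binding domain.
Binding domain of *her₅*: the embedded TP, whose subject is [Yuki₂'s mentor]₃.
*Carmen₁* c-commands the pronoun but from outside its binding domain, and is not c-commanded by it → coindexation permitted.
*Yuki₂* and the pronoun do not c-command one another → neither Principle B nor Principle C is at stake; coindexation permitted.
*[Yuki₂'s mentor]₃* c-commands the pronoun within its binding domain → coindexation would violate Principle B.
*Greta₄* and the pronoun do not c-command one another → neither Principle B nor Principle C is at stake; coindexation permitted.

{1, 2, 4}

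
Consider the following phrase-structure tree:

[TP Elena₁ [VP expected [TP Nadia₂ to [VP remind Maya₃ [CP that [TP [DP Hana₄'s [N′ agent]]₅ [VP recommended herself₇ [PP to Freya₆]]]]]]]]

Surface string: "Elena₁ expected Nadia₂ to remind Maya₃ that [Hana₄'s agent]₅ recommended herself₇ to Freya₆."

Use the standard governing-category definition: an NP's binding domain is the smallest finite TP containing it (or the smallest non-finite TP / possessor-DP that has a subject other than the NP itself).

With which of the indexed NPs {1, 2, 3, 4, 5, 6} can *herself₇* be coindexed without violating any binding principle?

{5}

*herself* is an anaphor, so Principle A applies: it must be bound in its binding domain.
Binding domain of *herself₇*: the embedded TP, whose subject is [Hana₄'s agent]₅.
*Elena₁* c-commands the anaphor but is outside its binding domain → cannot satisfy Principle A.
*Nadia₂* c-commands the anaphor but is outside its binding domain → cannot satisfy Principle A.
*Maya₃* c-commands the anaphor but is outside its binding domain → cannot satisfy Principle A.
*Hana₄* does not c-command the anaphor → cannot bind it.
*[Hana₄'s agent]₅* c-commands the anaphor within its binding domain → licit binder.
*Freya₆* does not c-command the anaphor → cannot bind it.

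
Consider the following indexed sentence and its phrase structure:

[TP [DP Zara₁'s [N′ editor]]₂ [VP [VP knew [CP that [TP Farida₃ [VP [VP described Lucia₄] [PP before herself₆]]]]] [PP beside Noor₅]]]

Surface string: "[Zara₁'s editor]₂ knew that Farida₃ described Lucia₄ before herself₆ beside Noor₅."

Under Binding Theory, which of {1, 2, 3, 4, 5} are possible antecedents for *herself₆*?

*herself* is an anaphor, so Principle A applies: it must be bound in its binding domain.
Binding domain of *herself₆*: the embedded TP, whose subject is Farida₃.
*Zara₁* does not c-command the anaphor → cannot bind it.
*[Zara₁'s editor]₂* c-commands the anaphor but is outside its binding domain → cannot satisfy Principle A.
*Farida₃* c-commands the anaphor within its binding domain → licit binder.
*Lucia₄* does not c-command the anaphor → cannot bind it.
*Noor₅* does not c-command the anaphor → cannot bind it.

{3}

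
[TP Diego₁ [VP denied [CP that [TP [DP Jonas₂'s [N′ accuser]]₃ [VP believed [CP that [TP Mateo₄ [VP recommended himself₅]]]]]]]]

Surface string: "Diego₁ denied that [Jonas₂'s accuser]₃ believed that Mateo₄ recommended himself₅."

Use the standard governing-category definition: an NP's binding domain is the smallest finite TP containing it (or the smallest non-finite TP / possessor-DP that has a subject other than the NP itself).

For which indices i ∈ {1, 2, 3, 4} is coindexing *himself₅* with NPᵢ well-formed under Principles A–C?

{4}

*himself* is an anaphor, so Principle A applies: it must be bound in its binding domain.
Binding domain of *himself₅*: the embedded TP, whose subject is Mateo₄.
*Diego₁* c-commands the anaphor but is outside its binding domain → cannot satisfy Principle A.
*Jonas₂* does not c-command the anaphor → cannot bind it.
*[Jonas₂'s accuser]₃* c-commands the anaphor but is outside its binding domain → cannot satisfy Principle A.
*Mateo₄* c-commands the anaphor within its binding domain → licit binder.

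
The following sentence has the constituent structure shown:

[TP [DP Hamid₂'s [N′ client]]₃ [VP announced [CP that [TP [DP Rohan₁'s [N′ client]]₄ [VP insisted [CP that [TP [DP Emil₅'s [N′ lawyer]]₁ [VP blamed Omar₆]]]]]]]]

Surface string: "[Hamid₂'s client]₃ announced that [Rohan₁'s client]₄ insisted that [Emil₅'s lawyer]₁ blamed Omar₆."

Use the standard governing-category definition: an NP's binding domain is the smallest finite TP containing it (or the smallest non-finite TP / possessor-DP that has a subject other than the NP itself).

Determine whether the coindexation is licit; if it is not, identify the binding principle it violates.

The two coindexed NPs are *[Emil₅'s lawyer]₁* and *Rohan₁*.
*Rohan₁* is an R-expression; no coindexed NP c-commands it, so Principle C holds.
*[Emil₅'s lawyer]₁* is an R-expression; *Rohan₁* does not c-command it, and no other NP shares its index, so Principle C is satisfied.
All principles are respected.

grammatical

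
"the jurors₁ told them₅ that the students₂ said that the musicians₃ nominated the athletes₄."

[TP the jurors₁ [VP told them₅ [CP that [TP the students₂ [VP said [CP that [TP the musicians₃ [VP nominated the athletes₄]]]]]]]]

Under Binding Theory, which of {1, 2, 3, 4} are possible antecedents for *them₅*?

none

*them* is a pronoun, so Principle B applies: it must be free in its binding domain.
Binding domain of *them₅*: the matrix TP, whose subject is the jurors₁.
*the jurors₁* c-commands the pronoun within its binding domain → coindexation would violate Principle B.
*the students₂*: the pronoun c-commands this R-expression → coindexation would violate Principle C on *the students₂*.
*the musicians₃*: the pronoun c-commands this R-expression → coindexation would violate Principle C on *the musicians₃*.
*the athletes₄*: the pronoun c-commands this R-expression → coindexation would violate Principle C on *the athletes₄*.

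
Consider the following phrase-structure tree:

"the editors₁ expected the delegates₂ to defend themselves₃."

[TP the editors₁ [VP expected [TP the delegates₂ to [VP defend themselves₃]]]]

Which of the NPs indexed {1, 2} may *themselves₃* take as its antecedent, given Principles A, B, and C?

{2}

*themselves* is an anaphor, so Principle A applies: it must be bound in its binding domain.
Binding domain of *themselves₃*: the embedded TP, whose subject is the delegates₂.
*the editors₁* c-commands the anaphor but is outside its binding domain → cannot satisfy Principle A.
*the delegates₂* c-commands the anaphor within its binding domain → licit binder.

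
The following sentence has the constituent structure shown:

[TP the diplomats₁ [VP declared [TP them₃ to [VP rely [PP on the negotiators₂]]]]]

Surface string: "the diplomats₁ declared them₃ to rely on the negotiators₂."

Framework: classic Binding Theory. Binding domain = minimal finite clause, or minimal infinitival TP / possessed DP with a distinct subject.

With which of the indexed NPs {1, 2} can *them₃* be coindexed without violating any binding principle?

none

*them* is a pronoun, so Principle B applies: it must be free in its binding domain.
Binding domain of *them₃*: the matrix TP, whose subject is the diplomats₁.
*the diplomats₁* c-commands the pronoun within its binding domain → coindexation would violate Principle B.
*the negotiators₂*: the pronoun c-commands this R-expression → coindexation would violate Principle C on *the negotiators₂*.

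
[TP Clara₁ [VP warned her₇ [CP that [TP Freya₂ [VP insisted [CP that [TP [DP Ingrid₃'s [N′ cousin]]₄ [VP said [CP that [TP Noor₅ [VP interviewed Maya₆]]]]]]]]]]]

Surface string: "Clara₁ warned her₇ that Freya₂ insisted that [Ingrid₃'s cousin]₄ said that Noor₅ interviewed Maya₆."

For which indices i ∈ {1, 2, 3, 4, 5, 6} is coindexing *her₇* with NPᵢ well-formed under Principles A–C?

*her* is a pronoun, so Principle B applies: it must be free in its binding domain.
Binding domain of *her₇*: the matrix TP, whose subject is Clara₁.
*Clara₁* c-commands the pronoun within its binding domain → coindexation would violate Principle B.
*Freya₂*: the pronoun c-commands this R-expression → coindexation would violate Principle C on *Freya₂*.
*Ingrid₃*: the pronoun c-commands this R-expression → coindexation would violate Principle C on *Ingrid₃*.
*[Ingrid₃'s cousin]₄*: the pronoun c-commands this R-expression → coindexation would violate Principle C on *[Ingrid₃'s cousin]₄*.
*Noor₅*: the pronoun c-commands this R-expression → coindexation would violate Principle C on *Noor₅*.
*Maya₆*: the pronoun c-commands this R-expression → coindexation would violate Principle C on *Maya₆*.

none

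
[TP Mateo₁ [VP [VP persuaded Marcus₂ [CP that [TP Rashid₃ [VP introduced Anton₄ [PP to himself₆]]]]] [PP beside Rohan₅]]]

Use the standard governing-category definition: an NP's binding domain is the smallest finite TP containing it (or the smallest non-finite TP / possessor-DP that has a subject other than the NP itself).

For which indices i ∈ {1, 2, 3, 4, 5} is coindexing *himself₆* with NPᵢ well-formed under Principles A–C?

{3, 4}

*himself* is an anaphor, so Principle A applies: it must be bound in its binding domain.
Binding domain of *himself₆*: the embedded TP, whose subject is Rashid₃.
*Mateo₁* c-commands the anaphor but is outside its binding domain → cannot satisfy Principle A.
*Marcus₂* c-commands the anaphor but is outside its binding domain → cannot satisfy Principle A.
*Rashid₃* c-commands the anaphor within its binding domain → licit binder.
*Anton₄* c-commands the anaphor within its binding domain → licit binder.
*Rohan₅* does not c-command the anaphor → cannot bind it.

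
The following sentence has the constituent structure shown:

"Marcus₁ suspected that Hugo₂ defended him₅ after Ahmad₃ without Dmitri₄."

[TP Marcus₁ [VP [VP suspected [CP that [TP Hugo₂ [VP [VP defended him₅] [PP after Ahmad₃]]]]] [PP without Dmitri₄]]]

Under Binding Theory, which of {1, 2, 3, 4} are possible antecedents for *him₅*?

{1, 3, 4}

*him* is a pronoun, so Principle B applies: it must be free in its binding domain.
Binding domain of *him₅*: the embedded TP, whose subject is Hugo₂.
*Marcus₁* c-commands the pronoun but from outside its binding domain, and is not c-commanded by it → coindexation permitted.
*Hugo₂* c-commands the pronoun within its binding domain → coindexation would violate Principle B.
*Ahmad₃* and the pronoun do not c-command one another → neither Principle B nor Principle C is at stake; coindexation permitted.
*Dmitri₄* and the pronoun do not c-command one another → neither Principle B nor Principle C is at stake; coindexation permitted.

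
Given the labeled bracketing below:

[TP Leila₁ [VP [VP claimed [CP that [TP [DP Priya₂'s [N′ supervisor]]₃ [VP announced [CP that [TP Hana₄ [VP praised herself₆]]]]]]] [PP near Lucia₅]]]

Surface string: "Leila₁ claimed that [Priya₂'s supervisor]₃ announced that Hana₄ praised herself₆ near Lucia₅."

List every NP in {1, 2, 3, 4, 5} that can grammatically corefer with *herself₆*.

{4}

*herself* is an anaphor, so Principle A applies: it must be bound in its binding domain.
Binding domain of *herself₆*: the embedded TP, whose subject is Hana₄.
*Leila₁* c-commands the anaphor but is outside its binding domain → cannot satisfy Principle A.
*Priya₂* does not c-command the anaphor → cannot bind it.
*[Priya₂'s supervisor]₃* c-commands the anaphor but is outside its binding domain → cannot satisfy Principle A.
*Hana₄* c-commands the anaphor within its binding domain → licit binder.
*Lucia₅* does not c-command the anaphor → cannot bind it.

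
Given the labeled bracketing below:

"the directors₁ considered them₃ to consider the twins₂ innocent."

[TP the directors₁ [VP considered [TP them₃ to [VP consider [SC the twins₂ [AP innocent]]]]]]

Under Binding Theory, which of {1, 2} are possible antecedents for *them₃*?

*them* is a pronoun, so Principle B applies: it must be free in its binding domain.
Binding domain of *them₃*: the matrix TP, whose subject is the directors₁.
*the directors₁* c-commands the pronoun within its binding domain → coindexation would violate Principle B.
*the twins₂*: the pronoun c-commands this R-expression → coindexation would violate Principle C on *the twins₂*.

none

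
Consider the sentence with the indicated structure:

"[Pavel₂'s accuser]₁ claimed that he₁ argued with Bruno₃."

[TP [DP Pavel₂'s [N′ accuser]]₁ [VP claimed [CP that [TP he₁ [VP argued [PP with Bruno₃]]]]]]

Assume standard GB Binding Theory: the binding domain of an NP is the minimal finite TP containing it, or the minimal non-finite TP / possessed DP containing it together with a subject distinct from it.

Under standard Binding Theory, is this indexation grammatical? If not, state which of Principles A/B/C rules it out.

grammatical

The two coindexed NPs are *[Pavel₂'s accuser]₁* and *he₁*.
*he₁* is a pronoun; nothing c-commands it within its binding domain (the embedded TP.), so Principle B holds trivially.
*[Pavel₂'s accuser]₁* is an R-expression; *he₁* does not c-command it, and no other NP shares its index, so Principle C is satisfied.
All principles are respected.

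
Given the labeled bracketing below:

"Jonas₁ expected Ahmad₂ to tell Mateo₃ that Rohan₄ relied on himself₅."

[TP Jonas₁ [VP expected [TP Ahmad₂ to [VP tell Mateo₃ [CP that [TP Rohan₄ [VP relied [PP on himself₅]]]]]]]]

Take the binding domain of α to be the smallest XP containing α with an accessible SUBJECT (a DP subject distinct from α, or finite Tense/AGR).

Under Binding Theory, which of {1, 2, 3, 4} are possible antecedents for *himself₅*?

*himself* is an anaphor, so Principle A applies: it must be bound in its binding domain.
Binding domain of *himself₅*: the embedded TP, whose subject is Rohan₄.
*Jonas₁* c-commands the anaphor but is outside its binding domain → cannot satisfy Principle A.
*Ahmad₂* c-commands the anaphor but is outside its binding domain → cannot satisfy Principle A.
*Mateo₃* c-commands the anaphor but is outside its binding domain → cannot satisfy Principle A.
*Rohan₄* c-commands the anaphor within its binding domain → licit binder.

{4}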